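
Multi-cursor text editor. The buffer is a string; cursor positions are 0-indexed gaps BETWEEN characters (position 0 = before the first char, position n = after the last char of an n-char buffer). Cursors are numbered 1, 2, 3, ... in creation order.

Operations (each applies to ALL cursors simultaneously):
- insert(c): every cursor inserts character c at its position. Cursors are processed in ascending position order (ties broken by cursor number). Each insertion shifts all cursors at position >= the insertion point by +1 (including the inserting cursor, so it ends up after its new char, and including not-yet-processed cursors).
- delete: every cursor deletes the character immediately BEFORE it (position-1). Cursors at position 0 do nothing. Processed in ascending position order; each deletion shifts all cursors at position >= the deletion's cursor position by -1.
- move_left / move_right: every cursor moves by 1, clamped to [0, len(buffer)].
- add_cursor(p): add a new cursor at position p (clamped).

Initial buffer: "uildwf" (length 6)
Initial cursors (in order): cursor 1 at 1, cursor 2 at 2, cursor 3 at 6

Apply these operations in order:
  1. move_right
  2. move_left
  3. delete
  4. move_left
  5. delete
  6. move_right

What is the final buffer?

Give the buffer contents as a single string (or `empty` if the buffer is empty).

Answer: df

Derivation:
After op 1 (move_right): buffer="uildwf" (len 6), cursors c1@2 c2@3 c3@6, authorship ......
After op 2 (move_left): buffer="uildwf" (len 6), cursors c1@1 c2@2 c3@5, authorship ......
After op 3 (delete): buffer="ldf" (len 3), cursors c1@0 c2@0 c3@2, authorship ...
After op 4 (move_left): buffer="ldf" (len 3), cursors c1@0 c2@0 c3@1, authorship ...
After op 5 (delete): buffer="df" (len 2), cursors c1@0 c2@0 c3@0, authorship ..
After op 6 (move_right): buffer="df" (len 2), cursors c1@1 c2@1 c3@1, authorship ..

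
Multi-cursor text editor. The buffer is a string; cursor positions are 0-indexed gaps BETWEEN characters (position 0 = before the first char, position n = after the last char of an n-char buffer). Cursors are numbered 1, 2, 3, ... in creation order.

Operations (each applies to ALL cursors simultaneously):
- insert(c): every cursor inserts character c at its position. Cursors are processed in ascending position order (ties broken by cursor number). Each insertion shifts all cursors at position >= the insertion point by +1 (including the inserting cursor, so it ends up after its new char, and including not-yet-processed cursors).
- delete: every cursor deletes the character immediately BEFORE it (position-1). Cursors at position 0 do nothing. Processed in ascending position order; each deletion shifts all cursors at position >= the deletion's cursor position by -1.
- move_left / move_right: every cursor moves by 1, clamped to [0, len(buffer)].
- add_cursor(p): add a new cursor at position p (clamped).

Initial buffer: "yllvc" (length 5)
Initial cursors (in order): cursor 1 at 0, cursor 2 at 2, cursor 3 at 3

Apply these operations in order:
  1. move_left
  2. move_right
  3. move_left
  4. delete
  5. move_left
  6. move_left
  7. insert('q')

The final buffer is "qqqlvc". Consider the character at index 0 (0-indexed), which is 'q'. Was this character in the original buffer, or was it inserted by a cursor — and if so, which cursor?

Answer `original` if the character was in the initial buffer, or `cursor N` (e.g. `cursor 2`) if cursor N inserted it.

Answer: cursor 1

Derivation:
After op 1 (move_left): buffer="yllvc" (len 5), cursors c1@0 c2@1 c3@2, authorship .....
After op 2 (move_right): buffer="yllvc" (len 5), cursors c1@1 c2@2 c3@3, authorship .....
After op 3 (move_left): buffer="yllvc" (len 5), cursors c1@0 c2@1 c3@2, authorship .....
After op 4 (delete): buffer="lvc" (len 3), cursors c1@0 c2@0 c3@0, authorship ...
After op 5 (move_left): buffer="lvc" (len 3), cursors c1@0 c2@0 c3@0, authorship ...
After op 6 (move_left): buffer="lvc" (len 3), cursors c1@0 c2@0 c3@0, authorship ...
After op 7 (insert('q')): buffer="qqqlvc" (len 6), cursors c1@3 c2@3 c3@3, authorship 123...
Authorship (.=original, N=cursor N): 1 2 3 . . .
Index 0: author = 1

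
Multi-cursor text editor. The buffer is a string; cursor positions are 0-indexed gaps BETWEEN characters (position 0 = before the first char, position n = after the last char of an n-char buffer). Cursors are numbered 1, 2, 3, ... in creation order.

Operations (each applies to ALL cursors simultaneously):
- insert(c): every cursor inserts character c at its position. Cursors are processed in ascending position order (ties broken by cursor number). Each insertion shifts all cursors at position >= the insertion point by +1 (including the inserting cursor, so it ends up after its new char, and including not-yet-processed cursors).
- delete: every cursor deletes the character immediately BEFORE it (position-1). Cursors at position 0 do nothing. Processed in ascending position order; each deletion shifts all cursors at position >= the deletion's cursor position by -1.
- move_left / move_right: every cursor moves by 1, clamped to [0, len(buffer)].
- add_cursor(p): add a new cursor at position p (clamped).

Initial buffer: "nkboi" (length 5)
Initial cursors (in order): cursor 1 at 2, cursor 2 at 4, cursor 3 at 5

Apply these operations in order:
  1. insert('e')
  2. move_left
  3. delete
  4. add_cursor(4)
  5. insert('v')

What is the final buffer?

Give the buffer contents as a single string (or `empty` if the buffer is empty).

Answer: nvebvevve

Derivation:
After op 1 (insert('e')): buffer="nkeboeie" (len 8), cursors c1@3 c2@6 c3@8, authorship ..1..2.3
After op 2 (move_left): buffer="nkeboeie" (len 8), cursors c1@2 c2@5 c3@7, authorship ..1..2.3
After op 3 (delete): buffer="nebee" (len 5), cursors c1@1 c2@3 c3@4, authorship .1.23
After op 4 (add_cursor(4)): buffer="nebee" (len 5), cursors c1@1 c2@3 c3@4 c4@4, authorship .1.23
After op 5 (insert('v')): buffer="nvebvevve" (len 9), cursors c1@2 c2@5 c3@8 c4@8, authorship .11.22343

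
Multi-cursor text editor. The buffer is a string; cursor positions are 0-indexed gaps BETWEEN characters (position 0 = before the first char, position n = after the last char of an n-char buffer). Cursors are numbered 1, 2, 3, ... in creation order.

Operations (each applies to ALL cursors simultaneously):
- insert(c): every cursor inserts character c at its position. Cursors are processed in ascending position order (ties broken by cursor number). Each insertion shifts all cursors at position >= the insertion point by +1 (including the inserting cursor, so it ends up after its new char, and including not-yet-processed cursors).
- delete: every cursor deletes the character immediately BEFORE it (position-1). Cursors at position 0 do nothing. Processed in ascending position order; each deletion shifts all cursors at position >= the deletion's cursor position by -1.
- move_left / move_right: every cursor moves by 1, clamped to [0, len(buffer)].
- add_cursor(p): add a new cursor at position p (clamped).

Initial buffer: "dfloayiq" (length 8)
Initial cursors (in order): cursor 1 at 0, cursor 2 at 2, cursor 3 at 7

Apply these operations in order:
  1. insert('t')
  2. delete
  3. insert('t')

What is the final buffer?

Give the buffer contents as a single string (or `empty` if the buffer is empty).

Answer: tdftloayitq

Derivation:
After op 1 (insert('t')): buffer="tdftloayitq" (len 11), cursors c1@1 c2@4 c3@10, authorship 1..2.....3.
After op 2 (delete): buffer="dfloayiq" (len 8), cursors c1@0 c2@2 c3@7, authorship ........
After op 3 (insert('t')): buffer="tdftloayitq" (len 11), cursors c1@1 c2@4 c3@10, authorship 1..2.....3.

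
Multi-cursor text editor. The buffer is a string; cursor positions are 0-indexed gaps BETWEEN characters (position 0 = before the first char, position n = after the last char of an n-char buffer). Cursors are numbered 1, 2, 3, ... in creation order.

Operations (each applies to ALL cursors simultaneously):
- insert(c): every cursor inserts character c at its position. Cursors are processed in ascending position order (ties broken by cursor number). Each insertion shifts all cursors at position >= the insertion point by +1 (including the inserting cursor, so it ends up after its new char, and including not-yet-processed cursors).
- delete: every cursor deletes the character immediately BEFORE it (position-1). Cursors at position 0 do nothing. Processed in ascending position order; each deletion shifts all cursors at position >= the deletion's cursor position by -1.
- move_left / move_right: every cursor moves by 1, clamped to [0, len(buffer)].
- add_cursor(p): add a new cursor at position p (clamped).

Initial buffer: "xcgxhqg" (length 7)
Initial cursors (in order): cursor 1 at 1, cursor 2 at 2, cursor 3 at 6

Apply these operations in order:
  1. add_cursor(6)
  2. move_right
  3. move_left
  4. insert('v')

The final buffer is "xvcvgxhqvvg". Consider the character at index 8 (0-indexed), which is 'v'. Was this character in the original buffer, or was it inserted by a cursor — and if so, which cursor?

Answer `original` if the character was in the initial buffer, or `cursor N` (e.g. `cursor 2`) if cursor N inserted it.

Answer: cursor 3

Derivation:
After op 1 (add_cursor(6)): buffer="xcgxhqg" (len 7), cursors c1@1 c2@2 c3@6 c4@6, authorship .......
After op 2 (move_right): buffer="xcgxhqg" (len 7), cursors c1@2 c2@3 c3@7 c4@7, authorship .......
After op 3 (move_left): buffer="xcgxhqg" (len 7), cursors c1@1 c2@2 c3@6 c4@6, authorship .......
After op 4 (insert('v')): buffer="xvcvgxhqvvg" (len 11), cursors c1@2 c2@4 c3@10 c4@10, authorship .1.2....34.
Authorship (.=original, N=cursor N): . 1 . 2 . . . . 3 4 .
Index 8: author = 3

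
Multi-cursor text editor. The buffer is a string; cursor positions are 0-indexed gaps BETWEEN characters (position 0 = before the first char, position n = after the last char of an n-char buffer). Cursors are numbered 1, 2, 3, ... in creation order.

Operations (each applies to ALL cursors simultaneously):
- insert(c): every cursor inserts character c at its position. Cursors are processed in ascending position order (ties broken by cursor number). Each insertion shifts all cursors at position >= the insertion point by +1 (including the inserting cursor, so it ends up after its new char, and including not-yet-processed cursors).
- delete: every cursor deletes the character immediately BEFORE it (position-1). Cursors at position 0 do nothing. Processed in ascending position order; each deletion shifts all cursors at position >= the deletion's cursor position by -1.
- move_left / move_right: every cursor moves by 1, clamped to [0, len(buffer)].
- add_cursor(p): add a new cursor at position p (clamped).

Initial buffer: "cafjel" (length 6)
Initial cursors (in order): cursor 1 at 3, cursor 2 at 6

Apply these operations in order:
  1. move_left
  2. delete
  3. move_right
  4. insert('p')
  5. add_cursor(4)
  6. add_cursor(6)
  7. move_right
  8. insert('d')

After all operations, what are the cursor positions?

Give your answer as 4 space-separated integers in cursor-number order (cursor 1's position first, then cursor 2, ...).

Answer: 5 10 7 10

Derivation:
After op 1 (move_left): buffer="cafjel" (len 6), cursors c1@2 c2@5, authorship ......
After op 2 (delete): buffer="cfjl" (len 4), cursors c1@1 c2@3, authorship ....
After op 3 (move_right): buffer="cfjl" (len 4), cursors c1@2 c2@4, authorship ....
After op 4 (insert('p')): buffer="cfpjlp" (len 6), cursors c1@3 c2@6, authorship ..1..2
After op 5 (add_cursor(4)): buffer="cfpjlp" (len 6), cursors c1@3 c3@4 c2@6, authorship ..1..2
After op 6 (add_cursor(6)): buffer="cfpjlp" (len 6), cursors c1@3 c3@4 c2@6 c4@6, authorship ..1..2
After op 7 (move_right): buffer="cfpjlp" (len 6), cursors c1@4 c3@5 c2@6 c4@6, authorship ..1..2
After op 8 (insert('d')): buffer="cfpjdldpdd" (len 10), cursors c1@5 c3@7 c2@10 c4@10, authorship ..1.1.3224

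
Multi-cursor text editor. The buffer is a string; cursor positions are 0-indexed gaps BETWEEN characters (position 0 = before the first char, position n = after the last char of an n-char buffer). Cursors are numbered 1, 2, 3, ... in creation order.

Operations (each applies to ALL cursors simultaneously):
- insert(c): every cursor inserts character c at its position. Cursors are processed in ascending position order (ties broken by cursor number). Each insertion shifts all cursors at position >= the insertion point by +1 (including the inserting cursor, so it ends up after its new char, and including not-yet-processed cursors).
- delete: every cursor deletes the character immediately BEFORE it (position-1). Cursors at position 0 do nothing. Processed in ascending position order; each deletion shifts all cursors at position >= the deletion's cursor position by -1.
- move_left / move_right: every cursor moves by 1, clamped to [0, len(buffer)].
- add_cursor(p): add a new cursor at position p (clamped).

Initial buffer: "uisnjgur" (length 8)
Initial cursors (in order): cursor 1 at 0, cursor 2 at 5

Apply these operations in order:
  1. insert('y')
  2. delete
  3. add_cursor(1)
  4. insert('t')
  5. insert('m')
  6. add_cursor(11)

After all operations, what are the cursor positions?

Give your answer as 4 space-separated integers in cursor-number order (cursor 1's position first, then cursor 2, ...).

Answer: 2 11 5 11

Derivation:
After op 1 (insert('y')): buffer="yuisnjygur" (len 10), cursors c1@1 c2@7, authorship 1.....2...
After op 2 (delete): buffer="uisnjgur" (len 8), cursors c1@0 c2@5, authorship ........
After op 3 (add_cursor(1)): buffer="uisnjgur" (len 8), cursors c1@0 c3@1 c2@5, authorship ........
After op 4 (insert('t')): buffer="tutisnjtgur" (len 11), cursors c1@1 c3@3 c2@8, authorship 1.3....2...
After op 5 (insert('m')): buffer="tmutmisnjtmgur" (len 14), cursors c1@2 c3@5 c2@11, authorship 11.33....22...
After op 6 (add_cursor(11)): buffer="tmutmisnjtmgur" (len 14), cursors c1@2 c3@5 c2@11 c4@11, authorship 11.33....22...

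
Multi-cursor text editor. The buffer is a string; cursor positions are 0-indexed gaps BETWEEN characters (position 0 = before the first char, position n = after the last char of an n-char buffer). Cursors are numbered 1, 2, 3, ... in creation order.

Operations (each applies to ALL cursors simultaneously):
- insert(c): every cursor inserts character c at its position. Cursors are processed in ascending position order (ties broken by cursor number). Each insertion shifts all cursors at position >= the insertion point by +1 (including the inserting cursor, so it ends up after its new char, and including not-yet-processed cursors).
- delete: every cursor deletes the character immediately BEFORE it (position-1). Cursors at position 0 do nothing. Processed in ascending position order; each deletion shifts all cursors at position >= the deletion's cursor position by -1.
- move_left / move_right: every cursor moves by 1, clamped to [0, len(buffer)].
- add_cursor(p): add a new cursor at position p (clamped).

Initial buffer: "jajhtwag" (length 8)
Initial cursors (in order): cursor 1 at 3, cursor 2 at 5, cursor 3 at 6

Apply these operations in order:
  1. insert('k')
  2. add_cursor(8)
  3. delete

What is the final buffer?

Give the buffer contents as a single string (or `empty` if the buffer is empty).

Answer: jajhtag

Derivation:
After op 1 (insert('k')): buffer="jajkhtkwkag" (len 11), cursors c1@4 c2@7 c3@9, authorship ...1..2.3..
After op 2 (add_cursor(8)): buffer="jajkhtkwkag" (len 11), cursors c1@4 c2@7 c4@8 c3@9, authorship ...1..2.3..
After op 3 (delete): buffer="jajhtag" (len 7), cursors c1@3 c2@5 c3@5 c4@5, authorship .......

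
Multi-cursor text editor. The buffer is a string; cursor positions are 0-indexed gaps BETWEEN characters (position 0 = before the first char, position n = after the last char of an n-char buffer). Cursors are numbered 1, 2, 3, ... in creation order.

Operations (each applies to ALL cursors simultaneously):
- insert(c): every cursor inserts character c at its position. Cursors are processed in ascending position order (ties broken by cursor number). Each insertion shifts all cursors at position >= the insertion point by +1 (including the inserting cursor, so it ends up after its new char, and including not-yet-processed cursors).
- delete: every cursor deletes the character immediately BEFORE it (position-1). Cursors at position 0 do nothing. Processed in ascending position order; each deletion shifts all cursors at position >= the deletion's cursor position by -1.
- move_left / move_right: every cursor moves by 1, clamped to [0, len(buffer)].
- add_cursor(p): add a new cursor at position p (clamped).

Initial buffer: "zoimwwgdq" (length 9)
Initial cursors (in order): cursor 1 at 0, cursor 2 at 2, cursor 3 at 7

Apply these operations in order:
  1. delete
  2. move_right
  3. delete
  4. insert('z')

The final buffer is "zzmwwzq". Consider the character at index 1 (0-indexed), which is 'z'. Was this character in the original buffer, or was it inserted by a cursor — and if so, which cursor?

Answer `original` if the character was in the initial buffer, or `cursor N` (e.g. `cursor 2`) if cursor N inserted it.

After op 1 (delete): buffer="zimwwdq" (len 7), cursors c1@0 c2@1 c3@5, authorship .......
After op 2 (move_right): buffer="zimwwdq" (len 7), cursors c1@1 c2@2 c3@6, authorship .......
After op 3 (delete): buffer="mwwq" (len 4), cursors c1@0 c2@0 c3@3, authorship ....
After op 4 (insert('z')): buffer="zzmwwzq" (len 7), cursors c1@2 c2@2 c3@6, authorship 12...3.
Authorship (.=original, N=cursor N): 1 2 . . . 3 .
Index 1: author = 2

Answer: cursor 2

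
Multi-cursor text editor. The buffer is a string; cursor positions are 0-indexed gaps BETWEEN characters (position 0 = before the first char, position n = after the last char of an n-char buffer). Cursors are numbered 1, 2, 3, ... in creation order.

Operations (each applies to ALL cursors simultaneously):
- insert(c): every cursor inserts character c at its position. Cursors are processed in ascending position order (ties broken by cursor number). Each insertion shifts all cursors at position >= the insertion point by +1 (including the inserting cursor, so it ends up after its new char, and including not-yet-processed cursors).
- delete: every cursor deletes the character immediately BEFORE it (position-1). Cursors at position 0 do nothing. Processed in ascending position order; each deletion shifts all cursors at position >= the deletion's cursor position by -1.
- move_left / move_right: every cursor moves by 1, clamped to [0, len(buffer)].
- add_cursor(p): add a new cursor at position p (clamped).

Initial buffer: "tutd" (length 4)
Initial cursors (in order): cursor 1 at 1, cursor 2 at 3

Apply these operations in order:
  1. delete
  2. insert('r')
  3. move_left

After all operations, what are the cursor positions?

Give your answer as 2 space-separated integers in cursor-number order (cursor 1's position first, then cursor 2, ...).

After op 1 (delete): buffer="ud" (len 2), cursors c1@0 c2@1, authorship ..
After op 2 (insert('r')): buffer="rurd" (len 4), cursors c1@1 c2@3, authorship 1.2.
After op 3 (move_left): buffer="rurd" (len 4), cursors c1@0 c2@2, authorship 1.2.

Answer: 0 2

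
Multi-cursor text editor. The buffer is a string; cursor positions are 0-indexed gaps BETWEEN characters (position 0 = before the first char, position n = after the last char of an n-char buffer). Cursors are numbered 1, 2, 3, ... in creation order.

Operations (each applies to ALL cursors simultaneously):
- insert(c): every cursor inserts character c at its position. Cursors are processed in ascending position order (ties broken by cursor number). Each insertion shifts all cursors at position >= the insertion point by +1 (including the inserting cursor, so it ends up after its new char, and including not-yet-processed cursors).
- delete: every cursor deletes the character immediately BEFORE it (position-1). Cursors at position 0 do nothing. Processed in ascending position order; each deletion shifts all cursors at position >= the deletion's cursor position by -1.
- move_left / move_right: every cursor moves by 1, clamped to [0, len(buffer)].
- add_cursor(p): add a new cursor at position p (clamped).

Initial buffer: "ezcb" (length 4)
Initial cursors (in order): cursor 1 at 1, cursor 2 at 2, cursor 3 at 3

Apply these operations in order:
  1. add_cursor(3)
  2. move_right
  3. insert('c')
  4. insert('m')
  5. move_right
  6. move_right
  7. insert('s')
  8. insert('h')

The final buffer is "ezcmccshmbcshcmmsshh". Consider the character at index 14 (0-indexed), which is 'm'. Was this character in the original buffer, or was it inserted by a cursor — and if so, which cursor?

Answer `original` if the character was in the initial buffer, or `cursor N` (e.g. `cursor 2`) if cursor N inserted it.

Answer: cursor 3

Derivation:
After op 1 (add_cursor(3)): buffer="ezcb" (len 4), cursors c1@1 c2@2 c3@3 c4@3, authorship ....
After op 2 (move_right): buffer="ezcb" (len 4), cursors c1@2 c2@3 c3@4 c4@4, authorship ....
After op 3 (insert('c')): buffer="ezcccbcc" (len 8), cursors c1@3 c2@5 c3@8 c4@8, authorship ..1.2.34
After op 4 (insert('m')): buffer="ezcmccmbccmm" (len 12), cursors c1@4 c2@7 c3@12 c4@12, authorship ..11.22.3434
After op 5 (move_right): buffer="ezcmccmbccmm" (len 12), cursors c1@5 c2@8 c3@12 c4@12, authorship ..11.22.3434
After op 6 (move_right): buffer="ezcmccmbccmm" (len 12), cursors c1@6 c2@9 c3@12 c4@12, authorship ..11.22.3434
After op 7 (insert('s')): buffer="ezcmccsmbcscmmss" (len 16), cursors c1@7 c2@11 c3@16 c4@16, authorship ..11.212.3243434
After op 8 (insert('h')): buffer="ezcmccshmbcshcmmsshh" (len 20), cursors c1@8 c2@13 c3@20 c4@20, authorship ..11.2112.3224343434
Authorship (.=original, N=cursor N): . . 1 1 . 2 1 1 2 . 3 2 2 4 3 4 3 4 3 4
Index 14: author = 3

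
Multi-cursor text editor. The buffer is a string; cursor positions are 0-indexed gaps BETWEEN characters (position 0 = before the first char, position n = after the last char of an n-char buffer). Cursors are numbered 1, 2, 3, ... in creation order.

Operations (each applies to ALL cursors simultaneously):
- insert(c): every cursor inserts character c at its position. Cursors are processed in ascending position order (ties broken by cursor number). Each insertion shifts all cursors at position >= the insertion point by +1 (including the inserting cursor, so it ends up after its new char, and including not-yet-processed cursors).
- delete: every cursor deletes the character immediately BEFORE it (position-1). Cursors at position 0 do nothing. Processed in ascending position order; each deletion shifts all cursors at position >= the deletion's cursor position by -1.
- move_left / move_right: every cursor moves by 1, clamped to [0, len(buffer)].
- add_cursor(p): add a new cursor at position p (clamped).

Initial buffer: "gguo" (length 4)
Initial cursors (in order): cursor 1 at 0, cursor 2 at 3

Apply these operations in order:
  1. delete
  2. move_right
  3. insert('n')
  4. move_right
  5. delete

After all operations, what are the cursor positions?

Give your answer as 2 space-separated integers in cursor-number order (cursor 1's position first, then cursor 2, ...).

After op 1 (delete): buffer="ggo" (len 3), cursors c1@0 c2@2, authorship ...
After op 2 (move_right): buffer="ggo" (len 3), cursors c1@1 c2@3, authorship ...
After op 3 (insert('n')): buffer="gngon" (len 5), cursors c1@2 c2@5, authorship .1..2
After op 4 (move_right): buffer="gngon" (len 5), cursors c1@3 c2@5, authorship .1..2
After op 5 (delete): buffer="gno" (len 3), cursors c1@2 c2@3, authorship .1.

Answer: 2 3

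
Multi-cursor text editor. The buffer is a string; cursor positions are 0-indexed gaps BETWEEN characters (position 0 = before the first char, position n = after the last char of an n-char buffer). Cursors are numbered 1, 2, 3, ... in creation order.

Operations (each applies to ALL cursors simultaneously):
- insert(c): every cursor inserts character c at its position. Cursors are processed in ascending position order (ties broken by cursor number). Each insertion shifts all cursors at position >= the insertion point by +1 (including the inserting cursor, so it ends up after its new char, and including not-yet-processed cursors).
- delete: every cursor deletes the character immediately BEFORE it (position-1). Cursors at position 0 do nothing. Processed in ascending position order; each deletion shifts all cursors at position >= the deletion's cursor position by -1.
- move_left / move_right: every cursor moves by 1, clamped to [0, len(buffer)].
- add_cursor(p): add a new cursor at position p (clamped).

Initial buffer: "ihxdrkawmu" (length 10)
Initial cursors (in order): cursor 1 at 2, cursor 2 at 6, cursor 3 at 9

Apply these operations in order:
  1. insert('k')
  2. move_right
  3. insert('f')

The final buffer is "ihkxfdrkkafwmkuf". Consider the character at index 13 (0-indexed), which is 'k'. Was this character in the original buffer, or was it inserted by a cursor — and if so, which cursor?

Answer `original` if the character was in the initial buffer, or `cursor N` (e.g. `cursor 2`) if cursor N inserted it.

Answer: cursor 3

Derivation:
After op 1 (insert('k')): buffer="ihkxdrkkawmku" (len 13), cursors c1@3 c2@8 c3@12, authorship ..1....2...3.
After op 2 (move_right): buffer="ihkxdrkkawmku" (len 13), cursors c1@4 c2@9 c3@13, authorship ..1....2...3.
After op 3 (insert('f')): buffer="ihkxfdrkkafwmkuf" (len 16), cursors c1@5 c2@11 c3@16, authorship ..1.1...2.2..3.3
Authorship (.=original, N=cursor N): . . 1 . 1 . . . 2 . 2 . . 3 . 3
Index 13: author = 3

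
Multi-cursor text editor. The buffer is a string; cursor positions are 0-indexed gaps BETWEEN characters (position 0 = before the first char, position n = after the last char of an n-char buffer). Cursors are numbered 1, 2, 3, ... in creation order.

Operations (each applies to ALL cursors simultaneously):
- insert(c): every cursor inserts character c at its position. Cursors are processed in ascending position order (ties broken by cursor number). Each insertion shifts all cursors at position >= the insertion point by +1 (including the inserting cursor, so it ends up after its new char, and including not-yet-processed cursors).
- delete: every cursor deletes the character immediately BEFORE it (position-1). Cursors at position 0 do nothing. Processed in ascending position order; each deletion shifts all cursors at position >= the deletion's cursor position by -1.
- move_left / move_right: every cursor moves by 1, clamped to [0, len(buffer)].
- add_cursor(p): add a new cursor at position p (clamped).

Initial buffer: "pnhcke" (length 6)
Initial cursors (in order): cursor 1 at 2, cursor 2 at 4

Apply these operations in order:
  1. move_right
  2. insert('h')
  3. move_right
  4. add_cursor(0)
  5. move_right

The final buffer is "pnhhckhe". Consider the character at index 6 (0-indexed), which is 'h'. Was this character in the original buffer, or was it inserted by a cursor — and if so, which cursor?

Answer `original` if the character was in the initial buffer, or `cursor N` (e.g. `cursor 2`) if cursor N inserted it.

After op 1 (move_right): buffer="pnhcke" (len 6), cursors c1@3 c2@5, authorship ......
After op 2 (insert('h')): buffer="pnhhckhe" (len 8), cursors c1@4 c2@7, authorship ...1..2.
After op 3 (move_right): buffer="pnhhckhe" (len 8), cursors c1@5 c2@8, authorship ...1..2.
After op 4 (add_cursor(0)): buffer="pnhhckhe" (len 8), cursors c3@0 c1@5 c2@8, authorship ...1..2.
After op 5 (move_right): buffer="pnhhckhe" (len 8), cursors c3@1 c1@6 c2@8, authorship ...1..2.
Authorship (.=original, N=cursor N): . . . 1 . . 2 .
Index 6: author = 2

Answer: cursor 2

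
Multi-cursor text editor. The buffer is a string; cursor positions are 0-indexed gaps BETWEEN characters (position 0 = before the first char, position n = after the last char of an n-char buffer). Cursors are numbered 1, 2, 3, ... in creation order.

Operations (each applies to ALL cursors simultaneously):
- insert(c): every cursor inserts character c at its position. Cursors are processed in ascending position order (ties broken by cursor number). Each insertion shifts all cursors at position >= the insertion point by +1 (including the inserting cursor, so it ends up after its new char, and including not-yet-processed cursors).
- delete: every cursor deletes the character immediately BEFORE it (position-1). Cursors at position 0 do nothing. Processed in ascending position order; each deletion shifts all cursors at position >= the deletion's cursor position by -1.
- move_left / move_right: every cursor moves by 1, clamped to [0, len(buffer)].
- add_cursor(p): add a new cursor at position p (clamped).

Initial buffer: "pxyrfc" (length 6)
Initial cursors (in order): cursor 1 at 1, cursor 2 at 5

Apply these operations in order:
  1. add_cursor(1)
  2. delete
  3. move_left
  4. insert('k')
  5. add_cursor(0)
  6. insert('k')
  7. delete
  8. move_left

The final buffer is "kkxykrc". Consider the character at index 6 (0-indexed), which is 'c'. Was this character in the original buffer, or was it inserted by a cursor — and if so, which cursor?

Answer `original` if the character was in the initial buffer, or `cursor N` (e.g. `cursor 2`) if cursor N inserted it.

After op 1 (add_cursor(1)): buffer="pxyrfc" (len 6), cursors c1@1 c3@1 c2@5, authorship ......
After op 2 (delete): buffer="xyrc" (len 4), cursors c1@0 c3@0 c2@3, authorship ....
After op 3 (move_left): buffer="xyrc" (len 4), cursors c1@0 c3@0 c2@2, authorship ....
After op 4 (insert('k')): buffer="kkxykrc" (len 7), cursors c1@2 c3@2 c2@5, authorship 13..2..
After op 5 (add_cursor(0)): buffer="kkxykrc" (len 7), cursors c4@0 c1@2 c3@2 c2@5, authorship 13..2..
After op 6 (insert('k')): buffer="kkkkkxykkrc" (len 11), cursors c4@1 c1@5 c3@5 c2@9, authorship 41313..22..
After op 7 (delete): buffer="kkxykrc" (len 7), cursors c4@0 c1@2 c3@2 c2@5, authorship 13..2..
After op 8 (move_left): buffer="kkxykrc" (len 7), cursors c4@0 c1@1 c3@1 c2@4, authorship 13..2..
Authorship (.=original, N=cursor N): 1 3 . . 2 . .
Index 6: author = original

Answer: original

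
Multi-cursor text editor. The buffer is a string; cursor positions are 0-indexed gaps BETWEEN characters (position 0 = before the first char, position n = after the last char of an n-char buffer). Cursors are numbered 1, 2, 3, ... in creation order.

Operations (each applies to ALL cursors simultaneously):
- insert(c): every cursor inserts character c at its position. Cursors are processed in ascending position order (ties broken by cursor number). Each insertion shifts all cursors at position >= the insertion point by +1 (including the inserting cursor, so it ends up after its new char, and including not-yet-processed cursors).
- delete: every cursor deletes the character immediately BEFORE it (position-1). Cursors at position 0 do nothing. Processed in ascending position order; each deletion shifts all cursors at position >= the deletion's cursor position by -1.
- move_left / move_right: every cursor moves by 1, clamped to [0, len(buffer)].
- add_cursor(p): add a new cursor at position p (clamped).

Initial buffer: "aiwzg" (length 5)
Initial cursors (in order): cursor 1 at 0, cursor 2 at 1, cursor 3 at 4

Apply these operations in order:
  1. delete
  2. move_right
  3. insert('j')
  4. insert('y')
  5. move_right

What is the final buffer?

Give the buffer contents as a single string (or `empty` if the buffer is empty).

After op 1 (delete): buffer="iwg" (len 3), cursors c1@0 c2@0 c3@2, authorship ...
After op 2 (move_right): buffer="iwg" (len 3), cursors c1@1 c2@1 c3@3, authorship ...
After op 3 (insert('j')): buffer="ijjwgj" (len 6), cursors c1@3 c2@3 c3@6, authorship .12..3
After op 4 (insert('y')): buffer="ijjyywgjy" (len 9), cursors c1@5 c2@5 c3@9, authorship .1212..33
After op 5 (move_right): buffer="ijjyywgjy" (len 9), cursors c1@6 c2@6 c3@9, authorship .1212..33

Answer: ijjyywgjy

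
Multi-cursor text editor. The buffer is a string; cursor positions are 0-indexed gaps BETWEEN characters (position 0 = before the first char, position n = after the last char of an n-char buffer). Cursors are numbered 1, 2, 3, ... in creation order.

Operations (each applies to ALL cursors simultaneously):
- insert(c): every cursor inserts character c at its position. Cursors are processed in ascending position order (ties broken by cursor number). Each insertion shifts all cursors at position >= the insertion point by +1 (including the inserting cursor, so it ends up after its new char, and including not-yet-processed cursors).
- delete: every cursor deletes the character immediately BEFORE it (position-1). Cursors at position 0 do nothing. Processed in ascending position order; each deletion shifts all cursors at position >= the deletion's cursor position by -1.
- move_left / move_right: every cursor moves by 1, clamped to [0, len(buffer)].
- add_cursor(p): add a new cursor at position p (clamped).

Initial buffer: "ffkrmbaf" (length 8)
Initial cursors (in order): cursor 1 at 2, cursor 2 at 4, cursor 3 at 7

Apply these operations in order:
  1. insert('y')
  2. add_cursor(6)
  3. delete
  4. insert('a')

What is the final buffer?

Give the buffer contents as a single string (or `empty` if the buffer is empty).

Answer: ffakaambaaf

Derivation:
After op 1 (insert('y')): buffer="ffykrymbayf" (len 11), cursors c1@3 c2@6 c3@10, authorship ..1..2...3.
After op 2 (add_cursor(6)): buffer="ffykrymbayf" (len 11), cursors c1@3 c2@6 c4@6 c3@10, authorship ..1..2...3.
After op 3 (delete): buffer="ffkmbaf" (len 7), cursors c1@2 c2@3 c4@3 c3@6, authorship .......
After op 4 (insert('a')): buffer="ffakaambaaf" (len 11), cursors c1@3 c2@6 c4@6 c3@10, authorship ..1.24...3.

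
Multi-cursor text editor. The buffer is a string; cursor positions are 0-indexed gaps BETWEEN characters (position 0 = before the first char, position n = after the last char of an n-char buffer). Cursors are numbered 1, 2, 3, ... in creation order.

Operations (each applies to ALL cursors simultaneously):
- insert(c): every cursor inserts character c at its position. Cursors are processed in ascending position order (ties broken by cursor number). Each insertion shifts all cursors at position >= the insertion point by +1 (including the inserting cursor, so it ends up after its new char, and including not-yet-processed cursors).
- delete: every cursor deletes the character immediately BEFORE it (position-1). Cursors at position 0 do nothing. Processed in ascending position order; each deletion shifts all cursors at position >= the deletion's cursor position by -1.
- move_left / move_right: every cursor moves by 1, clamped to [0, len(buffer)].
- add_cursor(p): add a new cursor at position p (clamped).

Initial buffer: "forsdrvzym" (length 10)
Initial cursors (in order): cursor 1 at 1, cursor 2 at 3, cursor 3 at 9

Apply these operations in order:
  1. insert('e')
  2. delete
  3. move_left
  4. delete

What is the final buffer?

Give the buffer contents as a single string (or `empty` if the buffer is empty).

Answer: frsdrvym

Derivation:
After op 1 (insert('e')): buffer="feoresdrvzyem" (len 13), cursors c1@2 c2@5 c3@12, authorship .1..2......3.
After op 2 (delete): buffer="forsdrvzym" (len 10), cursors c1@1 c2@3 c3@9, authorship ..........
After op 3 (move_left): buffer="forsdrvzym" (len 10), cursors c1@0 c2@2 c3@8, authorship ..........
After op 4 (delete): buffer="frsdrvym" (len 8), cursors c1@0 c2@1 c3@6, authorship ........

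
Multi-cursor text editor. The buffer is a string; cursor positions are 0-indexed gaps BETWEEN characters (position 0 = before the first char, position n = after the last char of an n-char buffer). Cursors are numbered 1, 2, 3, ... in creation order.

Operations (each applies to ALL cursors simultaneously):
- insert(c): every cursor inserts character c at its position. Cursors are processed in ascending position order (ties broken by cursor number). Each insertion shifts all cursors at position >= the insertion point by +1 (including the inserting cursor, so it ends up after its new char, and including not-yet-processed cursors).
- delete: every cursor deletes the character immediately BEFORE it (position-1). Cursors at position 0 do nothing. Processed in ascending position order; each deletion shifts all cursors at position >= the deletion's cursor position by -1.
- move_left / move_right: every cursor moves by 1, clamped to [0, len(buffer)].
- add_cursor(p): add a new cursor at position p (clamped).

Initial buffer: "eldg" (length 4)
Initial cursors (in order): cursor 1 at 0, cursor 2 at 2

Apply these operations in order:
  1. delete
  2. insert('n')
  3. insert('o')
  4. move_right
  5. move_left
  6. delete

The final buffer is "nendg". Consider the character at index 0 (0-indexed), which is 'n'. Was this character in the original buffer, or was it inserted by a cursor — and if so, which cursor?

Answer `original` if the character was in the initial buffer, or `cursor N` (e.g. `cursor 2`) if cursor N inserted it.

Answer: cursor 1

Derivation:
After op 1 (delete): buffer="edg" (len 3), cursors c1@0 c2@1, authorship ...
After op 2 (insert('n')): buffer="nendg" (len 5), cursors c1@1 c2@3, authorship 1.2..
After op 3 (insert('o')): buffer="noenodg" (len 7), cursors c1@2 c2@5, authorship 11.22..
After op 4 (move_right): buffer="noenodg" (len 7), cursors c1@3 c2@6, authorship 11.22..
After op 5 (move_left): buffer="noenodg" (len 7), cursors c1@2 c2@5, authorship 11.22..
After op 6 (delete): buffer="nendg" (len 5), cursors c1@1 c2@3, authorship 1.2..
Authorship (.=original, N=cursor N): 1 . 2 . .
Index 0: author = 1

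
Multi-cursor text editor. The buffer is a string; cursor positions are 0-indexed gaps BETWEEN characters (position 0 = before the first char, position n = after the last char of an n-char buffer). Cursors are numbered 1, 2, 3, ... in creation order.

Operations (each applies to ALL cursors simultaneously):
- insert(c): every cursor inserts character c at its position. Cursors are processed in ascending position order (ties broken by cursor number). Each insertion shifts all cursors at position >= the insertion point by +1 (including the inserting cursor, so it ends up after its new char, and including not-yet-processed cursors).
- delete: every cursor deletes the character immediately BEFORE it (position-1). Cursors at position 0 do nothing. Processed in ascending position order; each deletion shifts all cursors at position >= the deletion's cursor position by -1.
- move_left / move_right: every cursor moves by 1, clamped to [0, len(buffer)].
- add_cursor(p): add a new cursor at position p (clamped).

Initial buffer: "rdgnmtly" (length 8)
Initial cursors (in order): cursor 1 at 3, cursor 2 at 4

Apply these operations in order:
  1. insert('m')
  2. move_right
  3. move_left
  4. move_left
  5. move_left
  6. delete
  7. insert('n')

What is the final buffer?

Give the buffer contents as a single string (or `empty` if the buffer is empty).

After op 1 (insert('m')): buffer="rdgmnmmtly" (len 10), cursors c1@4 c2@6, authorship ...1.2....
After op 2 (move_right): buffer="rdgmnmmtly" (len 10), cursors c1@5 c2@7, authorship ...1.2....
After op 3 (move_left): buffer="rdgmnmmtly" (len 10), cursors c1@4 c2@6, authorship ...1.2....
After op 4 (move_left): buffer="rdgmnmmtly" (len 10), cursors c1@3 c2@5, authorship ...1.2....
After op 5 (move_left): buffer="rdgmnmmtly" (len 10), cursors c1@2 c2@4, authorship ...1.2....
After op 6 (delete): buffer="rgnmmtly" (len 8), cursors c1@1 c2@2, authorship ...2....
After op 7 (insert('n')): buffer="rngnnmmtly" (len 10), cursors c1@2 c2@4, authorship .1.2.2....

Answer: rngnnmmtly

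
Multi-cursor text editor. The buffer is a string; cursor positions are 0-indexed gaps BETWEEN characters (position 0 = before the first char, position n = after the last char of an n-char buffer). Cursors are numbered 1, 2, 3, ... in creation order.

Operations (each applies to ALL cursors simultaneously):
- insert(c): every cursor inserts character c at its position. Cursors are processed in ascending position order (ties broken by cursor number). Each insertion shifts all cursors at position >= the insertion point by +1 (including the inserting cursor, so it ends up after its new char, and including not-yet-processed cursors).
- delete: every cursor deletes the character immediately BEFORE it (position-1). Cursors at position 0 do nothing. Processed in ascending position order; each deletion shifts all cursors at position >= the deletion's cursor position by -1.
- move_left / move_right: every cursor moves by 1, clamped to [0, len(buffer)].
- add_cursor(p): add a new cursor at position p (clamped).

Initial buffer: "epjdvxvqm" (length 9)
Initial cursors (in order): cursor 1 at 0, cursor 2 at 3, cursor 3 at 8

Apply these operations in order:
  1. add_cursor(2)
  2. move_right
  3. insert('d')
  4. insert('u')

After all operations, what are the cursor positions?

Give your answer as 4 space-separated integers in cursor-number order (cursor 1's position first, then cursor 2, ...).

After op 1 (add_cursor(2)): buffer="epjdvxvqm" (len 9), cursors c1@0 c4@2 c2@3 c3@8, authorship .........
After op 2 (move_right): buffer="epjdvxvqm" (len 9), cursors c1@1 c4@3 c2@4 c3@9, authorship .........
After op 3 (insert('d')): buffer="edpjdddvxvqmd" (len 13), cursors c1@2 c4@5 c2@7 c3@13, authorship .1..4.2.....3
After op 4 (insert('u')): buffer="edupjdudduvxvqmdu" (len 17), cursors c1@3 c4@7 c2@10 c3@17, authorship .11..44.22.....33

Answer: 3 10 17 7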